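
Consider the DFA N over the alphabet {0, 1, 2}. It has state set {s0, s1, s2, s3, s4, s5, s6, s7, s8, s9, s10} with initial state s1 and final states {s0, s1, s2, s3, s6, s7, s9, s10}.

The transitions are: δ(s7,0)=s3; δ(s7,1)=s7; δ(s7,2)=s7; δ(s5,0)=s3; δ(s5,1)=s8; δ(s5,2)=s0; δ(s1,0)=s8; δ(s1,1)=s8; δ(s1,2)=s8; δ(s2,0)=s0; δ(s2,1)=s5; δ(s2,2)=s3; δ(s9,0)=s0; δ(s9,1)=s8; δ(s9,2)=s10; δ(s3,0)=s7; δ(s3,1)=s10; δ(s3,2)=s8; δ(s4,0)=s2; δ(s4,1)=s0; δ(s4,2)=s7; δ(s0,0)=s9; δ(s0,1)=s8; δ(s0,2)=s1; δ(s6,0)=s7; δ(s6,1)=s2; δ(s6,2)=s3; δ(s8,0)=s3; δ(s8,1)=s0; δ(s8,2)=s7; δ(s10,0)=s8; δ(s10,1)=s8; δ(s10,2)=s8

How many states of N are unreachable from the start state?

4

Starting at s1 and following transitions, the reachable set is {s0, s1, s3, s7, s8, s9, s10}. That leaves s2, s4, s5, s6 unreachable — 4 in total.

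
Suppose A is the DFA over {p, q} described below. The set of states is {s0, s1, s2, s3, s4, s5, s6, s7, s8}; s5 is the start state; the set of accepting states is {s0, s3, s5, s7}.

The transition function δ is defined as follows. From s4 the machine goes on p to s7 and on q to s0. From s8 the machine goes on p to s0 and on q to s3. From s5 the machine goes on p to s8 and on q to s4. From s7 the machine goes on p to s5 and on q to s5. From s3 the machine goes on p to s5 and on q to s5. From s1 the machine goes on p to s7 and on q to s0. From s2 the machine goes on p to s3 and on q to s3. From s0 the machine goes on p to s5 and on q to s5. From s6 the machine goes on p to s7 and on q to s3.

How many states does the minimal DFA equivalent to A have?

3

States {s1,s2,s6} cannot be reached from the start state, so discard them.
Initial partition by acceptance: {s0,s3,s5,s7} | {s4,s8}.
Refine {s0,s3,s5,s7} on symbol p: members go to different blocks, giving {s0,s3,s7} and {s5}.
No further refinement is possible. Final partition (3 blocks): {s0,s3,s7} | {s4,s8} | {s5}.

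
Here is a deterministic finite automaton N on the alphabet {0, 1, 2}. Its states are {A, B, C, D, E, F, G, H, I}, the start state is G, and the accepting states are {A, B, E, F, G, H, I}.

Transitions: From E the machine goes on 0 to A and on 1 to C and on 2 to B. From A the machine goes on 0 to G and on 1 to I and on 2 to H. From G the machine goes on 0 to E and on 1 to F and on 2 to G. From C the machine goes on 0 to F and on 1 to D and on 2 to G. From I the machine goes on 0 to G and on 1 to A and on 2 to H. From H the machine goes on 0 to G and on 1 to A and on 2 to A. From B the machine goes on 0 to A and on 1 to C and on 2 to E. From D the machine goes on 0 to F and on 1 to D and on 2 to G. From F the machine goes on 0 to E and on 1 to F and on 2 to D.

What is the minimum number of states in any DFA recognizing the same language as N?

All states are reachable from the start state.
Start with accepting vs non-accepting: {A,B,E,F,G,H,I} | {C,D}.
Refine {A,B,E,F,G,H,I} on symbol 1: members go to different blocks, giving {A,F,G,H,I} and {B,E}.
Split {A,F,G,H,I} by δ(·,0) → {A,H,I} and {F,G}.
On input 2, block {F,G} splits into {F} and {G}.
Stable partition: {A,H,I} | {C,D} | {B,E} | {F} | {G} — 5 equivalence classes.

5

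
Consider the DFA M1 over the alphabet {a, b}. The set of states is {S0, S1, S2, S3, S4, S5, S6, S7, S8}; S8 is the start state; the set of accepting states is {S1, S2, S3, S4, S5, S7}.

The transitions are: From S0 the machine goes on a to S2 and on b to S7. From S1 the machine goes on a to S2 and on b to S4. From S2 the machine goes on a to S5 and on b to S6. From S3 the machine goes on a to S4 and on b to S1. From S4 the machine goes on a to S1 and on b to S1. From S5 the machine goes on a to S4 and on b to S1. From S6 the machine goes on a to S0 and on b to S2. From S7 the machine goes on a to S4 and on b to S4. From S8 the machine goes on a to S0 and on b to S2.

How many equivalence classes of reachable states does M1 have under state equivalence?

7

States {S3} cannot be reached from the start state, so discard them.
Start with accepting vs non-accepting: {S1,S2,S4,S5,S7} | {S0,S6,S8}.
Refine {S1,S2,S4,S5,S7} on symbol b: members go to different blocks, giving {S1,S4,S5,S7} and {S2}.
Split {S1,S4,S5,S7} by δ(·,a) → {S4,S5,S7} and {S1}.
Split {S4,S5,S7} by δ(·,a) → {S5,S7} and {S4}.
Refine {S5,S7} on symbol b: members go to different blocks, giving {S5} and {S7}.
On input a, block {S0,S6,S8} splits into {S6,S8} and {S0}.
No further refinement is possible. Final partition (7 blocks): {S5} | {S6,S8} | {S2} | {S1} | {S4} | {S7} | {S0}.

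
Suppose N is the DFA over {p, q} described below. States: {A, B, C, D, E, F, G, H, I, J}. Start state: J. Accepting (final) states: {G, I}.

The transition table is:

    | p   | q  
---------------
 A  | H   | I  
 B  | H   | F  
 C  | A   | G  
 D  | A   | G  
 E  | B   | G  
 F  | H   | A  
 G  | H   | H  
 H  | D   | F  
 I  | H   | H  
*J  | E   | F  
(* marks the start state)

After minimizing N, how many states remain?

First remove the unreachable states {C}; 9 states remain.
P0 = {G,I} | {A,B,D,E,F,H,J}.
On input q, block {A,B,D,E,F,H,J} splits into {B,F,H,J} and {A,D,E}.
On input p, block {B,F,H,J} splits into {B,F} and {H,J}.
Refine {B,F} on symbol q: members go to different blocks, giving {B} and {F}.
On input p, block {A,D,E} splits into {A} and {D} and {E}.
On input p, block {H,J} splits into {H} and {J}.
No further refinement is possible. Final partition (8 blocks): {G,I} | {B} | {A} | {H} | {F} | {D} | {E} | {J}.

8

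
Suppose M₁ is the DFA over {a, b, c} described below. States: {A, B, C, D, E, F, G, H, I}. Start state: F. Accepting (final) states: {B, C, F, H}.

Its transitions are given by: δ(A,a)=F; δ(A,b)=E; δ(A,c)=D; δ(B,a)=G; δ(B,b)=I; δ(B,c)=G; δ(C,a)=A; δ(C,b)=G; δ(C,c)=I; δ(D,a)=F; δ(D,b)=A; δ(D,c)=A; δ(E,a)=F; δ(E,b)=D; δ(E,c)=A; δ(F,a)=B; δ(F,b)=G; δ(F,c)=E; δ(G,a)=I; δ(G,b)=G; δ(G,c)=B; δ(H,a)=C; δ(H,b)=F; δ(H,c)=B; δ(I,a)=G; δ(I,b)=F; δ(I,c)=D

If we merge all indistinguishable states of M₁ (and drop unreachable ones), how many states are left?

First remove the unreachable states {C,H}; 7 states remain.
Initial partition by acceptance: {B,F} | {A,D,E,G,I}.
Refine {B,F} on symbol a: members go to different blocks, giving {B} and {F}.
On input a, block {A,D,E,G,I} splits into {A,D,E} and {G,I}.
On input b, block {G,I} splits into {G} and {I}.
The partition is now stable with 5 blocks: {B} | {A,D,E} | {F} | {G} | {I}.

5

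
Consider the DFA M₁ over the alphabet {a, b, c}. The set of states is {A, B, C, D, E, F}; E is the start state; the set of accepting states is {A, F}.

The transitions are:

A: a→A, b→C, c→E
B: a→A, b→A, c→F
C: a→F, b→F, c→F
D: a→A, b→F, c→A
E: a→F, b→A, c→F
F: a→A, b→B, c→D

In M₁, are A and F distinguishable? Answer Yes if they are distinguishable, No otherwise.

No

P0 = {A,F} | {B,C,D,E}.
Stable partition: {A,F} | {B,C,D,E} — 2 equivalence classes.
A and F lie in the same block of the stable partition, so they are equivalent — no string distinguishes them.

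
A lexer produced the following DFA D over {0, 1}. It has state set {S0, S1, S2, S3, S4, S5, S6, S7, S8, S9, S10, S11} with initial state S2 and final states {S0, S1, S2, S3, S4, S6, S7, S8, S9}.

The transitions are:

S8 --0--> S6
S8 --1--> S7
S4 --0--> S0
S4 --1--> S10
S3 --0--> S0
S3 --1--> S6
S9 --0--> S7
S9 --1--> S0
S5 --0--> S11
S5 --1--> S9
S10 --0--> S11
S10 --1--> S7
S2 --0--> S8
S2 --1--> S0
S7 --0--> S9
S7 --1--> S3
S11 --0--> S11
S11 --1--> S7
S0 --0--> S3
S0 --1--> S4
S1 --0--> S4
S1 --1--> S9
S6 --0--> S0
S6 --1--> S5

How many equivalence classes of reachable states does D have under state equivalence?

Reachable states from the start: {S0,S2,S3,S4,S5,S6,S7,S8,S9,S10,S11}. Unreachable: {S1} — drop them.
Start with accepting vs non-accepting: {S0,S2,S3,S4,S6,S7,S8,S9} | {S5,S10,S11}.
Split {S0,S2,S3,S4,S6,S7,S8,S9} by δ(·,1) → {S0,S2,S3,S7,S8,S9} and {S4,S6}.
On input 0, block {S0,S2,S3,S7,S8,S9} splits into {S0,S2,S3,S7,S9} and {S8}.
Refine {S0,S2,S3,S7,S9} on symbol 0: members go to different blocks, giving {S0,S3,S7,S9} and {S2}.
On input 1, block {S0,S3,S7,S9} splits into {S0,S3} and {S7,S9}.
No further refinement is possible. Final partition (6 blocks): {S0,S3} | {S5,S10,S11} | {S4,S6} | {S8} | {S2} | {S7,S9}.

6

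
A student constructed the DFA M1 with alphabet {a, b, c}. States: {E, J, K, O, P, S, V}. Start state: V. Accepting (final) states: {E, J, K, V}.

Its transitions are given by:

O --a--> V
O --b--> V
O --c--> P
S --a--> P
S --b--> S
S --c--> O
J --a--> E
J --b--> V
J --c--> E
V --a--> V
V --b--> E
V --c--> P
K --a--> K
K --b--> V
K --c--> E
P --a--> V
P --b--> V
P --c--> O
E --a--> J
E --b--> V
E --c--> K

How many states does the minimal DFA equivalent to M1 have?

Reachable states from the start: {E,J,K,O,P,V}. Unreachable: {S} — drop them.
P0 = {E,J,K,V} | {O,P}.
Split {E,J,K,V} by δ(·,c) → {E,J,K} and {V}.
The partition is now stable with 3 blocks: {E,J,K} | {O,P} | {V}.

3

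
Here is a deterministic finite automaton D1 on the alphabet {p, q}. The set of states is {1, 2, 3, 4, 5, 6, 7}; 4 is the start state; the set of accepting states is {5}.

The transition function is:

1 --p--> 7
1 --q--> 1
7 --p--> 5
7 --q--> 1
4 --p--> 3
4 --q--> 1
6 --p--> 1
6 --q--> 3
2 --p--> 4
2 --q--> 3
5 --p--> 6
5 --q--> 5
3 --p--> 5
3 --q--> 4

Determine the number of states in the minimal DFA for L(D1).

4

Reachable states from the start: {1,3,4,5,6,7}. Unreachable: {2} — drop them.
Start with accepting vs non-accepting: {5} | {1,3,4,6,7}.
Split {1,3,4,6,7} by δ(·,p) → {1,4,6} and {3,7}.
Split {1,4,6} by δ(·,p) → {1,4} and {6}.
No further refinement is possible. Final partition (4 blocks): {5} | {1,4} | {3,7} | {6}.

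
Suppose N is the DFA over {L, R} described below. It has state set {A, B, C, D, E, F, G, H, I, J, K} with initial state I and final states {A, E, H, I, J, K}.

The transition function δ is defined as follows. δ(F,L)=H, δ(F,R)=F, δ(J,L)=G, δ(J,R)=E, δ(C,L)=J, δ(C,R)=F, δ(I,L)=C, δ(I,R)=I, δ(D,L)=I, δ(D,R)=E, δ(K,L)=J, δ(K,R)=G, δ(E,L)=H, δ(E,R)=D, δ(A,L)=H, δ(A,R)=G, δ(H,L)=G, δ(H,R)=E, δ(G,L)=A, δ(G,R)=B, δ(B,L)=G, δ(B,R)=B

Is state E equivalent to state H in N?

States {K} cannot be reached from the start state, so discard them.
Start with accepting vs non-accepting: {A,E,H,I,J} | {B,C,D,F,G}.
On input L, block {A,E,H,I,J} splits into {H,I,J} and {A,E}.
On input R, block {H,I,J} splits into {H,J} and {I}.
On input L, block {B,C,D,F,G} splits into {C,F} and {B} and {D} and {G}.
Refine {A,E} on symbol R: members go to different blocks, giving {A} and {E}.
The partition is now stable with 8 blocks: {H,J} | {C,F} | {A} | {I} | {B} | {D} | {G} | {E}.
E and H end up in different blocks, so they are distinguishable. For instance, the string 'L' is accepted from only E.

No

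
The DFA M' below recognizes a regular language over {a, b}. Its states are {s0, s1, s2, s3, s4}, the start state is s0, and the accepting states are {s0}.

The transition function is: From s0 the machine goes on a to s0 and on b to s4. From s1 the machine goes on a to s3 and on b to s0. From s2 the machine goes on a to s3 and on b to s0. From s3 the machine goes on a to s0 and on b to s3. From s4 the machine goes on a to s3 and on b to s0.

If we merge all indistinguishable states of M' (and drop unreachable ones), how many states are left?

Reachable states from the start: {s0,s3,s4}. Unreachable: {s1,s2} — drop them.
Initial partition by acceptance: {s0} | {s3,s4}.
Split {s3,s4} by δ(·,a) → {s3} and {s4}.
The partition is now stable with 3 blocks: {s0} | {s3} | {s4}.

3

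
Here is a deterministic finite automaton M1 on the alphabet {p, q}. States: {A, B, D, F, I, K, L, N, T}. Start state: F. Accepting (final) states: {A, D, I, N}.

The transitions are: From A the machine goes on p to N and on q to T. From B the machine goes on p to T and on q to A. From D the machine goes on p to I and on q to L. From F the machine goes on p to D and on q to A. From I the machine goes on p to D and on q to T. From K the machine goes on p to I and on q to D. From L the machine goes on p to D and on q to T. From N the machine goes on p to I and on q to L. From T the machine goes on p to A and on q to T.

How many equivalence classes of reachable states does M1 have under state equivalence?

3

Reachable states from the start: {A,D,F,I,L,N,T}. Unreachable: {B,K} — drop them.
Start with accepting vs non-accepting: {A,D,I,N} | {F,L,T}.
On input q, block {F,L,T} splits into {L,T} and {F}.
No further refinement is possible. Final partition (3 blocks): {A,D,I,N} | {L,T} | {F}.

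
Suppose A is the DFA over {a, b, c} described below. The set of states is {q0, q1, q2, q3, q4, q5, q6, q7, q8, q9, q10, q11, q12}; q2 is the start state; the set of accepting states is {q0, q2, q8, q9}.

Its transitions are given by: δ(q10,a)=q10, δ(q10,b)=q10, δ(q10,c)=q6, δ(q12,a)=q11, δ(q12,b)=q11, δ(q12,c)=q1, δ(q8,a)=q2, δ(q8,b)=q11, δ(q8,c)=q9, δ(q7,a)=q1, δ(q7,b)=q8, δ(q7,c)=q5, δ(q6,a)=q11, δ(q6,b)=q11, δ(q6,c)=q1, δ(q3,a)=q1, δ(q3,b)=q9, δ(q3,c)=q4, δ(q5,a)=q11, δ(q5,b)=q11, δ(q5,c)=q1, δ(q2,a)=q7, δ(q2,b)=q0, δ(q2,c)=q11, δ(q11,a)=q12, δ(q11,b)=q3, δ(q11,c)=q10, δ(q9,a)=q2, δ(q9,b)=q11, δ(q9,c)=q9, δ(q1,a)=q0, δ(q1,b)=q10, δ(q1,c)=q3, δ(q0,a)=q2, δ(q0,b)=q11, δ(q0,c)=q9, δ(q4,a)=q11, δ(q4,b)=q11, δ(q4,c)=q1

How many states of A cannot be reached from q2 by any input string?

0

Exploring from q2, all states are eventually visited, so none are unreachable.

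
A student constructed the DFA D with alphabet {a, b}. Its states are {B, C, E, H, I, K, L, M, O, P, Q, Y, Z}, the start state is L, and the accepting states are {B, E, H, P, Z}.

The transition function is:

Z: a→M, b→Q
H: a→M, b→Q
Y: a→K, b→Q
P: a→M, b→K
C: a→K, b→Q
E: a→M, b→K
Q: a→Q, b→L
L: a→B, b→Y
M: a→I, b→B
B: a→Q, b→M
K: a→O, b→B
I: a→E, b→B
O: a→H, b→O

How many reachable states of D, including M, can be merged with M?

States {C,P,Z} cannot be reached from the start state, so discard them.
Start with accepting vs non-accepting: {B,E,H} | {I,K,L,M,O,Q,Y}.
Split {I,K,L,M,O,Q,Y} by δ(·,a) → {K,M,Q,Y} and {I,L,O}.
On input a, block {K,M,Q,Y} splits into {K,M} and {Q,Y}.
Split {B,E,H} by δ(·,a) → {E,H} and {B}.
On input b, block {E,H} splits into {H} and {E}.
Refine {I,L,O} on symbol a: members go to different blocks, giving {L} and {O} and {I}.
On input a, block {K,M} splits into {K} and {M}.
Refine {Q,Y} on symbol a: members go to different blocks, giving {Y} and {Q}.
No further refinement is possible. Final partition (10 blocks): {H} | {K} | {L} | {Y} | {B} | {E} | {O} | {I} | {M} | {Q}.
The equivalence class containing M is {M}, of size 1.

1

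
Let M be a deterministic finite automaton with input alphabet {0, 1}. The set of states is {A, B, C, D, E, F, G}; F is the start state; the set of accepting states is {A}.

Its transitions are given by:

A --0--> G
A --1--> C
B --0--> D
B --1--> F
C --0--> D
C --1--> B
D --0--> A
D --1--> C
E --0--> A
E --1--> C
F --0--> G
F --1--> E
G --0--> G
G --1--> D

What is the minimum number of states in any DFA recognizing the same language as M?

5

Start with accepting vs non-accepting: {A} | {B,C,D,E,F,G}.
Refine {B,C,D,E,F,G} on symbol 0: members go to different blocks, giving {B,C,F,G} and {D,E}.
On input 0, block {B,C,F,G} splits into {B,C} and {F,G}.
On input 1, block {B,C} splits into {B} and {C}.
Stable partition: {A} | {B} | {D,E} | {F,G} | {C} — 5 equivalence classes.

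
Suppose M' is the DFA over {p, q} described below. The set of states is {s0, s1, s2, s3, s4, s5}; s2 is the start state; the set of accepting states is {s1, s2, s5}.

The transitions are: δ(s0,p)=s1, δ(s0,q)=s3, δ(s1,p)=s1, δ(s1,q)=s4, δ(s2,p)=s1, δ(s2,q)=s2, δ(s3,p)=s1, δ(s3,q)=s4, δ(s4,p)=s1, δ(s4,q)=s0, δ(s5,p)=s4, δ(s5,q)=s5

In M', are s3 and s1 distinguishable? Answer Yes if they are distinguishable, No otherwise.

Yes

First remove the unreachable states {s5}; 5 states remain.
Initial partition by acceptance: {s1,s2} | {s0,s3,s4}.
Split {s1,s2} by δ(·,q) → {s1} and {s2}.
The partition is now stable with 3 blocks: {s1} | {s0,s3,s4} | {s2}.
s3 and s1 end up in different blocks, so they are distinguishable. For instance, the string 'ε' is accepted from only s1.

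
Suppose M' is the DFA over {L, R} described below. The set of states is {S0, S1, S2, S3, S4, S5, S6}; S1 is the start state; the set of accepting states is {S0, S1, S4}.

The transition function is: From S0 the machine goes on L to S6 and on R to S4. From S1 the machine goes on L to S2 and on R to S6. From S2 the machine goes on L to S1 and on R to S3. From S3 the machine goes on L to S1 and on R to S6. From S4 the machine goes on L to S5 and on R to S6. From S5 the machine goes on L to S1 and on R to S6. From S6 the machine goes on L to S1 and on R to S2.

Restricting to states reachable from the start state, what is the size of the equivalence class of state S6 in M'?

3

Reachable states from the start: {S1,S2,S3,S6}. Unreachable: {S0,S4,S5} — drop them.
Initial partition by acceptance: {S1} | {S2,S3,S6}.
No further refinement is possible. Final partition (2 blocks): {S1} | {S2,S3,S6}.
State S6 belongs to the block {S2,S3,S6}, which has 3 states.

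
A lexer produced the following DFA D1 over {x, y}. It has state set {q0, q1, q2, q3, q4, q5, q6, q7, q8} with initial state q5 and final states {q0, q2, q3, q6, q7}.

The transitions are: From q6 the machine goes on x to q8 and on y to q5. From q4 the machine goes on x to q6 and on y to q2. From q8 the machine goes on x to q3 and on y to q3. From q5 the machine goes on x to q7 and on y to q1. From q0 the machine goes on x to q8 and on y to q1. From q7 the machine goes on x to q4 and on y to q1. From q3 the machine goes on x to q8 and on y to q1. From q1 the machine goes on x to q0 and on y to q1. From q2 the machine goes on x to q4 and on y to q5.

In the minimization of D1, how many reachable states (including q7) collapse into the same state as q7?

All states are reachable from the start state.
P0 = {q0,q2,q3,q6,q7} | {q1,q4,q5,q8}.
Refine {q1,q4,q5,q8} on symbol y: members go to different blocks, giving {q1,q5} and {q4,q8}.
No further refinement is possible. Final partition (3 blocks): {q0,q2,q3,q6,q7} | {q1,q5} | {q4,q8}.
State q7 belongs to the block {q0,q2,q3,q6,q7}, which has 5 states.

5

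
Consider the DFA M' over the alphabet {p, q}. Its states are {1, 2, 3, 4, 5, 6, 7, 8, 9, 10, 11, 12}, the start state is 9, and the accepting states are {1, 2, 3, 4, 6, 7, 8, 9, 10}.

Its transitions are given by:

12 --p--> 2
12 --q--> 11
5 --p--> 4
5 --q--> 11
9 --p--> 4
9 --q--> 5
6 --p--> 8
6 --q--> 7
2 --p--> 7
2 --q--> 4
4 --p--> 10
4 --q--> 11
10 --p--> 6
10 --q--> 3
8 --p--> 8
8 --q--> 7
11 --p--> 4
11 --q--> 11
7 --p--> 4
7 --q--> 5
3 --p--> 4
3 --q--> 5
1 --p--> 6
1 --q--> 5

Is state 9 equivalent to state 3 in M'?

Yes

States {1,2,12} cannot be reached from the start state, so discard them.
P0 = {3,4,6,7,8,9,10} | {5,11}.
Split {3,4,6,7,8,9,10} by δ(·,q) → {3,4,7,9} and {6,8,10}.
On input p, block {3,4,7,9} splits into {3,7,9} and {4}.
The partition is now stable with 4 blocks: {3,7,9} | {5,11} | {6,8,10} | {4}.
9 and 3 lie in the same block of the stable partition, so they are equivalent — no string distinguishes them.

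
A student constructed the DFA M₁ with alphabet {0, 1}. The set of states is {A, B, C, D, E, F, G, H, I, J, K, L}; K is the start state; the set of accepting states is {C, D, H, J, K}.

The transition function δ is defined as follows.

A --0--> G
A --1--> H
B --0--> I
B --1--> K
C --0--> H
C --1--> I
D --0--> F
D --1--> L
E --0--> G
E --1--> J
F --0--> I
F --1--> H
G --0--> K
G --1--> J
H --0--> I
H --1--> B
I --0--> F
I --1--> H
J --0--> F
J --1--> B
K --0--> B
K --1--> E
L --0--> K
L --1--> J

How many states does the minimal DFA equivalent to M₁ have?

Reachable states from the start: {B,E,F,G,H,I,J,K}. Unreachable: {A,C,D,L} — drop them.
Start with accepting vs non-accepting: {H,J,K} | {B,E,F,G,I}.
Refine {B,E,F,G,I} on symbol 0: members go to different blocks, giving {B,E,F,I} and {G}.
On input 0, block {B,E,F,I} splits into {B,F,I} and {E}.
Split {H,J,K} by δ(·,1) → {H,J} and {K}.
Refine {B,F,I} on symbol 1: members go to different blocks, giving {F,I} and {B}.
No further refinement is possible. Final partition (6 blocks): {H,J} | {F,I} | {G} | {E} | {K} | {B}.

6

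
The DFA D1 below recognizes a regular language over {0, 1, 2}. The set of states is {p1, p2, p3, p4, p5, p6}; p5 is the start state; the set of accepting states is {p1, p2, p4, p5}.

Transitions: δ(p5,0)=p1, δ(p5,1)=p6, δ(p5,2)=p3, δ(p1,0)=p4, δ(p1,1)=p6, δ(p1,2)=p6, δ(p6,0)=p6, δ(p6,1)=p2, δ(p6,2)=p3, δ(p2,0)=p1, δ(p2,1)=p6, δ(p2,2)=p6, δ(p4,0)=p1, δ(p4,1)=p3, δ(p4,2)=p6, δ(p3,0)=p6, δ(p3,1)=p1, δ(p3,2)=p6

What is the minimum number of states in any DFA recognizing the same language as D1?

2

All states are reachable from the start state.
Initial partition by acceptance: {p1,p2,p4,p5} | {p3,p6}.
Stable partition: {p1,p2,p4,p5} | {p3,p6} — 2 equivalence classes.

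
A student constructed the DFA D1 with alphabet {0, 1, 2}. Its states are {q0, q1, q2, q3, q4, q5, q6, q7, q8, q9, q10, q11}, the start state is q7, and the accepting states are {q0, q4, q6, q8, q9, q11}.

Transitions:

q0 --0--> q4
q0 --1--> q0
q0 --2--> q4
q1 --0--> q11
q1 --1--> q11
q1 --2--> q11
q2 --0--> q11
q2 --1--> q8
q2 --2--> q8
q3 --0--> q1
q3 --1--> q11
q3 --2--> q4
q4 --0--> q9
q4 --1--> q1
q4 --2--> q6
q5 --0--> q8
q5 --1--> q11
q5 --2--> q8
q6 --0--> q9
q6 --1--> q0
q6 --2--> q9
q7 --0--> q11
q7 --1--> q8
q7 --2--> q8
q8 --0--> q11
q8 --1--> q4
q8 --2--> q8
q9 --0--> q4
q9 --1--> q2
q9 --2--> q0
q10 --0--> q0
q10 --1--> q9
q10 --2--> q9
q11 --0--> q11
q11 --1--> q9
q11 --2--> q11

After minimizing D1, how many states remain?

4

First remove the unreachable states {q3,q5,q10}; 9 states remain.
P0 = {q0,q4,q6,q8,q9,q11} | {q1,q2,q7}.
On input 1, block {q0,q4,q6,q8,q9,q11} splits into {q0,q6,q8,q11} and {q4,q9}.
On input 0, block {q0,q6,q8,q11} splits into {q0,q6} and {q8,q11}.
No further refinement is possible. Final partition (4 blocks): {q0,q6} | {q1,q2,q7} | {q4,q9} | {q8,q11}.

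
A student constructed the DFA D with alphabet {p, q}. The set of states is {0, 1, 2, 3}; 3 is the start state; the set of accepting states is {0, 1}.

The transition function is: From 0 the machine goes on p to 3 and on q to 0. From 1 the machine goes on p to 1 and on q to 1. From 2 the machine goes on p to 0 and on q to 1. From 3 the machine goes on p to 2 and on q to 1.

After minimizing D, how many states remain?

4

Every state is reachable, so we keep all 4.
P0 = {0,1} | {2,3}.
Split {0,1} by δ(·,p) → {0} and {1}.
Refine {2,3} on symbol p: members go to different blocks, giving {2} and {3}.
Stable partition: {0} | {2} | {1} | {3} — 4 equivalence classes.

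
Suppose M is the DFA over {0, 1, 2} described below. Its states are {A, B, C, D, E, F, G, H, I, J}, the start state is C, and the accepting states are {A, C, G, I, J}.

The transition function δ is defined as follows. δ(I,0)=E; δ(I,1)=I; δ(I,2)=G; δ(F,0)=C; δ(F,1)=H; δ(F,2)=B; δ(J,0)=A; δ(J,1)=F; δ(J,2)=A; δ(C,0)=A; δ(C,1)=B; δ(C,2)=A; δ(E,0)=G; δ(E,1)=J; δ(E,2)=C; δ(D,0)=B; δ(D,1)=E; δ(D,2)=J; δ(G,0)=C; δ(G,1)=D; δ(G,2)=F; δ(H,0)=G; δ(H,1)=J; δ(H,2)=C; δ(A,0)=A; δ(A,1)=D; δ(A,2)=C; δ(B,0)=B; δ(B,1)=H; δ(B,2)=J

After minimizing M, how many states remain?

6

States {I} cannot be reached from the start state, so discard them.
P0 = {A,C,G,J} | {B,D,E,F,H}.
Split {A,C,G,J} by δ(·,2) → {A,C,J} and {G}.
On input 0, block {B,D,E,F,H} splits into {B,D} and {E,H} and {F}.
Split {A,C,J} by δ(·,1) → {A,C} and {J}.
Stable partition: {A,C} | {B,D} | {G} | {E,H} | {F} | {J} — 6 equivalence classes.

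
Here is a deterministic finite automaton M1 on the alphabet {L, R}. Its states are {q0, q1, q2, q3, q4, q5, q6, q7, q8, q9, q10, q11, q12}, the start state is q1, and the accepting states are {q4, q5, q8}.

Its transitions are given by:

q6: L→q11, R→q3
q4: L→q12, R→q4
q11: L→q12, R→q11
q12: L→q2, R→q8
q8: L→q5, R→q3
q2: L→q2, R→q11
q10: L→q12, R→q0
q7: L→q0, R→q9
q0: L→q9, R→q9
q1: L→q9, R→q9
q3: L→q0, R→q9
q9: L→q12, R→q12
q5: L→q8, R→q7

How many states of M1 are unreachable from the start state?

3

No path from q1 leads to q4, q6, q10; the other 10 states are all reachable.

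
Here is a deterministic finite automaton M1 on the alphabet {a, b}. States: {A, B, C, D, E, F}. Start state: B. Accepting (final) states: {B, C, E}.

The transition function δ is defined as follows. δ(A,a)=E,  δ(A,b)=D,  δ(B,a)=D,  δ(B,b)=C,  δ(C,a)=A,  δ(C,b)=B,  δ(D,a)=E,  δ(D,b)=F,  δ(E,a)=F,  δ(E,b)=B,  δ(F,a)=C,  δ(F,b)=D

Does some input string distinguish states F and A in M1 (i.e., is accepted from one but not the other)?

All states are reachable from the start state.
Initial partition by acceptance: {B,C,E} | {A,D,F}.
No further refinement is possible. Final partition (2 blocks): {B,C,E} | {A,D,F}.
F and A lie in the same block of the stable partition, so they are equivalent — no string distinguishes them.

No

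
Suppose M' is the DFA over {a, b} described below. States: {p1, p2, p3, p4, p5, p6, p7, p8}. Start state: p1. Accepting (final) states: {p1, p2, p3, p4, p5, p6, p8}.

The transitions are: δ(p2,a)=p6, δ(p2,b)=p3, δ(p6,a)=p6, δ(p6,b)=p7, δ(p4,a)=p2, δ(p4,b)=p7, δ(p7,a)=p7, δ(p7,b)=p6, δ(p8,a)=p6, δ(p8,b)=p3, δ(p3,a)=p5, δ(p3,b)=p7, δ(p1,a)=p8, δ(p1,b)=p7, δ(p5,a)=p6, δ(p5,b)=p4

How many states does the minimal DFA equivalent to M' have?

Every state is reachable, so we keep all 8.
Start with accepting vs non-accepting: {p1,p2,p3,p4,p5,p6,p8} | {p7}.
On input b, block {p1,p2,p3,p4,p5,p6,p8} splits into {p1,p3,p4,p6} and {p2,p5,p8}.
Split {p1,p3,p4,p6} by δ(·,a) → {p1,p3,p4} and {p6}.
No further refinement is possible. Final partition (4 blocks): {p1,p3,p4} | {p7} | {p2,p5,p8} | {p6}.

4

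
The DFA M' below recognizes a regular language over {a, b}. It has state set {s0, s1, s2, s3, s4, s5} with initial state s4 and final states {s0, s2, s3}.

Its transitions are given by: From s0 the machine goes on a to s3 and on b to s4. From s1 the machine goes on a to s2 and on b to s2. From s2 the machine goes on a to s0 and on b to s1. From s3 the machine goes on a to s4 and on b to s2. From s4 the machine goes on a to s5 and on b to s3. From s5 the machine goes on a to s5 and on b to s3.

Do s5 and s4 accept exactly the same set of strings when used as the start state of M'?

Start with accepting vs non-accepting: {s0,s2,s3} | {s1,s4,s5}.
Split {s0,s2,s3} by δ(·,a) → {s0,s2} and {s3}.
Split {s0,s2} by δ(·,a) → {s0} and {s2}.
Refine {s1,s4,s5} on symbol a: members go to different blocks, giving {s4,s5} and {s1}.
The partition is now stable with 5 blocks: {s0} | {s4,s5} | {s3} | {s2} | {s1}.
s5 and s4 lie in the same block of the stable partition, so they are equivalent — no string distinguishes them.

Yes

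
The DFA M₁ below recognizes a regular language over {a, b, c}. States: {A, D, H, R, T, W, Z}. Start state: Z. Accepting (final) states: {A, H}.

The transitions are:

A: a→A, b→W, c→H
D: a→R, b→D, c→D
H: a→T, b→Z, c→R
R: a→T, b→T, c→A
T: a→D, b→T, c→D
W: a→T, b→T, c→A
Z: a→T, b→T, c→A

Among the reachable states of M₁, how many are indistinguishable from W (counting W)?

P0 = {A,H} | {D,R,T,W,Z}.
Split {A,H} by δ(·,a) → {H} and {A}.
On input c, block {D,R,T,W,Z} splits into {R,W,Z} and {D,T}.
Split {D,T} by δ(·,a) → {T} and {D}.
The partition is now stable with 5 blocks: {H} | {R,W,Z} | {A} | {T} | {D}.
State W belongs to the block {R,W,Z}, which has 3 states.

3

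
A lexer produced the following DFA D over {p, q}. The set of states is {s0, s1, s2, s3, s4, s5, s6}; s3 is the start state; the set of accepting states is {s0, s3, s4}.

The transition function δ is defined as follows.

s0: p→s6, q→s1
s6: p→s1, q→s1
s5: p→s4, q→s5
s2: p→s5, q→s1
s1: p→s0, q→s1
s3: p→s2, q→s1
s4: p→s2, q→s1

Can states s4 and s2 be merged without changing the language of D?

Every state is reachable, so we keep all 7.
Start with accepting vs non-accepting: {s0,s3,s4} | {s1,s2,s5,s6}.
Split {s1,s2,s5,s6} by δ(·,p) → {s1,s5} and {s2,s6}.
The partition is now stable with 3 blocks: {s0,s3,s4} | {s1,s5} | {s2,s6}.
s4 and s2 end up in different blocks, so they are distinguishable. For instance, the string 'ε' is accepted from only s4.

No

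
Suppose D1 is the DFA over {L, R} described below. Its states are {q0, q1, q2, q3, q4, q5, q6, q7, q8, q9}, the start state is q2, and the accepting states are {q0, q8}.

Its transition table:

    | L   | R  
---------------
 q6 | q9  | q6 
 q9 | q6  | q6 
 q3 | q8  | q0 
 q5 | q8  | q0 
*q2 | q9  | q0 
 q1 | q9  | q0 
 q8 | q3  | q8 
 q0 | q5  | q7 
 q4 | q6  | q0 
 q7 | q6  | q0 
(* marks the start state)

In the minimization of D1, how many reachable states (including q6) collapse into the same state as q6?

2

First remove the unreachable states {q1,q4}; 8 states remain.
Initial partition by acceptance: {q0,q8} | {q2,q3,q5,q6,q7,q9}.
Split {q0,q8} by δ(·,R) → {q0} and {q8}.
On input L, block {q2,q3,q5,q6,q7,q9} splits into {q2,q6,q7,q9} and {q3,q5}.
Split {q2,q6,q7,q9} by δ(·,R) → {q2,q7} and {q6,q9}.
Stable partition: {q0} | {q2,q7} | {q8} | {q3,q5} | {q6,q9} — 5 equivalence classes.
The equivalence class containing q6 is {q6,q9}, of size 2.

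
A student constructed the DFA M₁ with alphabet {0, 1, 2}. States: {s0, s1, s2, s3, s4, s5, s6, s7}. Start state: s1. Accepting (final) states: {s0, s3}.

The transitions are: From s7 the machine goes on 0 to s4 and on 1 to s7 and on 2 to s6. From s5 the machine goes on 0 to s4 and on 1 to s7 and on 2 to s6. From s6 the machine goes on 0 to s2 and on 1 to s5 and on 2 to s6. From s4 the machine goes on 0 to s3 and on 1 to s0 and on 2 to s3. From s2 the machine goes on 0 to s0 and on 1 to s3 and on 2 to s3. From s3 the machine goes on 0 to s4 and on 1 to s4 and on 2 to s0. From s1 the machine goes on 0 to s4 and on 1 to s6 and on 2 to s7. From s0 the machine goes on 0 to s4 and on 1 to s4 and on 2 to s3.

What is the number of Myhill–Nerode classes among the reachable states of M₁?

3

Every state is reachable, so we keep all 8.
Initial partition by acceptance: {s0,s3} | {s1,s2,s4,s5,s6,s7}.
On input 0, block {s1,s2,s4,s5,s6,s7} splits into {s1,s5,s6,s7} and {s2,s4}.
The partition is now stable with 3 blocks: {s0,s3} | {s1,s5,s6,s7} | {s2,s4}.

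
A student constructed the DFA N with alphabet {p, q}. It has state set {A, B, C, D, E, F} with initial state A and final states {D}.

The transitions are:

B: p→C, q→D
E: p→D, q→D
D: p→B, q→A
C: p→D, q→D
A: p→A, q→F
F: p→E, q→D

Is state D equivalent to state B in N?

No

P0 = {D} | {A,B,C,E,F}.
Refine {A,B,C,E,F} on symbol p: members go to different blocks, giving {A,B,F} and {C,E}.
Split {A,B,F} by δ(·,p) → {B,F} and {A}.
No further refinement is possible. Final partition (4 blocks): {D} | {B,F} | {C,E} | {A}.
D and B end up in different blocks, so they are distinguishable. For instance, the string 'ε' is accepted from only D.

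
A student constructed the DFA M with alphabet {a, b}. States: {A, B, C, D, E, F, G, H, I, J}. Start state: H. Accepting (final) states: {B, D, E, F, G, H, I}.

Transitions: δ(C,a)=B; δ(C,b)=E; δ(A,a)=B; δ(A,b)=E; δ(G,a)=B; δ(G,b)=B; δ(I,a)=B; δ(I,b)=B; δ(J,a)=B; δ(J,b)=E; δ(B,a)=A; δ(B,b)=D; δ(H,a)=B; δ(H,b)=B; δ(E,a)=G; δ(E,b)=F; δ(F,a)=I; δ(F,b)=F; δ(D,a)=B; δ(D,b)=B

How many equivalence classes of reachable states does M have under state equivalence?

States {C,J} cannot be reached from the start state, so discard them.
P0 = {B,D,E,F,G,H,I} | {A}.
On input a, block {B,D,E,F,G,H,I} splits into {D,E,F,G,H,I} and {B}.
Split {D,E,F,G,H,I} by δ(·,a) → {D,G,H,I} and {E,F}.
Stable partition: {D,G,H,I} | {A} | {B} | {E,F} — 4 equivalence classes.

4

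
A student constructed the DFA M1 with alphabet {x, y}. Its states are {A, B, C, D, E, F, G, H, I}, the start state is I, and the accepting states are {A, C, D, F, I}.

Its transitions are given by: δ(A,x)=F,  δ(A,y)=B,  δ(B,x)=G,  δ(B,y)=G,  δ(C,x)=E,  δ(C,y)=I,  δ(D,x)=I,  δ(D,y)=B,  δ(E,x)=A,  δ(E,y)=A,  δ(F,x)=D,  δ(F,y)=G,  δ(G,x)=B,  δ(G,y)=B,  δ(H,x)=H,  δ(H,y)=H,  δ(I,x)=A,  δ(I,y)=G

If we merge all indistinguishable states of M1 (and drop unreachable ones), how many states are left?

Reachable states from the start: {A,B,D,F,G,I}. Unreachable: {C,E,H} — drop them.
P0 = {A,D,F,I} | {B,G}.
No further refinement is possible. Final partition (2 blocks): {A,D,F,I} | {B,G}.

2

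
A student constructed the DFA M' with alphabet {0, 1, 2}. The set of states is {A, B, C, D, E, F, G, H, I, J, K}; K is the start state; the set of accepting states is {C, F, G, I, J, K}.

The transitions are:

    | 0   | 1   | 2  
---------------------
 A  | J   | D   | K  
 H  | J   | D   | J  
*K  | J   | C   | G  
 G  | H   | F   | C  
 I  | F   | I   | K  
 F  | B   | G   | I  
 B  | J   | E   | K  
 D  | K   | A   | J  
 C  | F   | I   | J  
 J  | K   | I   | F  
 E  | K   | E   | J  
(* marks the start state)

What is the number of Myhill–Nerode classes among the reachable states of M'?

Start with accepting vs non-accepting: {C,F,G,I,J,K} | {A,B,D,E,H}.
Refine {C,F,G,I,J,K} on symbol 0: members go to different blocks, giving {C,I,J,K} and {F,G}.
Split {C,I,J,K} by δ(·,0) → {C,I} and {J,K}.
The partition is now stable with 4 blocks: {C,I} | {A,B,D,E,H} | {F,G} | {J,K}.

4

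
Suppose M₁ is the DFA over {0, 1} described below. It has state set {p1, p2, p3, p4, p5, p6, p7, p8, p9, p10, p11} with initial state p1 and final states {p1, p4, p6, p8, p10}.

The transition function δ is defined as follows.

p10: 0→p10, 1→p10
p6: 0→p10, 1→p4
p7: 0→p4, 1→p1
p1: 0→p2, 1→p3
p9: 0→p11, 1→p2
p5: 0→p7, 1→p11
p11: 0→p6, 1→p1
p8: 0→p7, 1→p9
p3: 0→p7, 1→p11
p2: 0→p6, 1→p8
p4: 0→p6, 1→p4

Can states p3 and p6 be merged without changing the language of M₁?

Reachable states from the start: {p1,p2,p3,p4,p6,p7,p8,p9,p10,p11}. Unreachable: {p5} — drop them.
Initial partition by acceptance: {p1,p4,p6,p8,p10} | {p2,p3,p7,p9,p11}.
Refine {p1,p4,p6,p8,p10} on symbol 0: members go to different blocks, giving {p4,p6,p10} and {p1,p8}.
Refine {p2,p3,p7,p9,p11} on symbol 0: members go to different blocks, giving {p2,p7,p11} and {p3,p9}.
No further refinement is possible. Final partition (4 blocks): {p4,p6,p10} | {p2,p7,p11} | {p1,p8} | {p3,p9}.
p3 and p6 end up in different blocks, so they are distinguishable. For instance, the string 'ε' is accepted from only p6.

No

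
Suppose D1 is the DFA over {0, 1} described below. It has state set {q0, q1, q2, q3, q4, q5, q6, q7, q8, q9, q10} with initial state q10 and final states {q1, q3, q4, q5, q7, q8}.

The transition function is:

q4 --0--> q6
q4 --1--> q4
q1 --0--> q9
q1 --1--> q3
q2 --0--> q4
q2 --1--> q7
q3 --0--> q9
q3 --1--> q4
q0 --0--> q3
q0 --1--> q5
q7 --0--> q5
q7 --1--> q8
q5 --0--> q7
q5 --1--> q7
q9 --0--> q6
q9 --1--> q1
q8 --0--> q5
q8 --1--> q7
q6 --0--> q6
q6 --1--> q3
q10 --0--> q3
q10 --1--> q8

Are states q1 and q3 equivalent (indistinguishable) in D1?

States {q0,q2} cannot be reached from the start state, so discard them.
Start with accepting vs non-accepting: {q1,q3,q4,q5,q7,q8} | {q6,q9,q10}.
Split {q1,q3,q4,q5,q7,q8} by δ(·,0) → {q1,q3,q4} and {q5,q7,q8}.
On input 0, block {q6,q9,q10} splits into {q6,q9} and {q10}.
The partition is now stable with 4 blocks: {q1,q3,q4} | {q6,q9} | {q5,q7,q8} | {q10}.
q1 and q3 lie in the same block of the stable partition, so they are equivalent — no string distinguishes them.

Yes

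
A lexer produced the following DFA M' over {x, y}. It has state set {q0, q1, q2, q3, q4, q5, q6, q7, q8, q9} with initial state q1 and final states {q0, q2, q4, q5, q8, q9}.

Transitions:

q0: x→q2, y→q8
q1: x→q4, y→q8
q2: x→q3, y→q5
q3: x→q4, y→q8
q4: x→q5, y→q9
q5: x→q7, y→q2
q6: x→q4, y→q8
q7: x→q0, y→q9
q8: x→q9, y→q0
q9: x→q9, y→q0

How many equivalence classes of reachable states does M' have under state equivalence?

4

Reachable states from the start: {q0,q1,q2,q3,q4,q5,q7,q8,q9}. Unreachable: {q6} — drop them.
P0 = {q0,q2,q4,q5,q8,q9} | {q1,q3,q7}.
Refine {q0,q2,q4,q5,q8,q9} on symbol x: members go to different blocks, giving {q0,q4,q8,q9} and {q2,q5}.
On input x, block {q0,q4,q8,q9} splits into {q0,q4} and {q8,q9}.
No further refinement is possible. Final partition (4 blocks): {q0,q4} | {q1,q3,q7} | {q2,q5} | {q8,q9}.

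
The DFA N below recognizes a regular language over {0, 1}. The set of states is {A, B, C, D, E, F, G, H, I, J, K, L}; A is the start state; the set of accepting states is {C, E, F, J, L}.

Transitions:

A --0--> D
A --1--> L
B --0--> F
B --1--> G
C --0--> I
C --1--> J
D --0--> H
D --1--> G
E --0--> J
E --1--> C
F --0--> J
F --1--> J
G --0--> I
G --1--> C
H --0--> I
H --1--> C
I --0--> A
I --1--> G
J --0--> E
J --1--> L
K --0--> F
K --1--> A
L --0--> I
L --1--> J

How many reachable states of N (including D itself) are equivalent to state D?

Reachable states from the start: {A,C,D,E,G,H,I,J,L}. Unreachable: {B,F,K} — drop them.
Initial partition by acceptance: {C,E,J,L} | {A,D,G,H,I}.
Split {C,E,J,L} by δ(·,0) → {C,L} and {E,J}.
Refine {A,D,G,H,I} on symbol 1: members go to different blocks, giving {A,G,H} and {D,I}.
Stable partition: {C,L} | {A,G,H} | {E,J} | {D,I} — 4 equivalence classes.
State D belongs to the block {D,I}, which has 2 states.

2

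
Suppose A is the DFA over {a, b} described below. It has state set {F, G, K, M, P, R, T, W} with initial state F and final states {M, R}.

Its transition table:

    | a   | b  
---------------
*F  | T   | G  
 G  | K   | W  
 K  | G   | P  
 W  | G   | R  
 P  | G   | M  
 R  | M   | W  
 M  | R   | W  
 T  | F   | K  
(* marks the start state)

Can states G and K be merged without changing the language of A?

Yes

Start with accepting vs non-accepting: {M,R} | {F,G,K,P,T,W}.
Split {F,G,K,P,T,W} by δ(·,b) → {F,G,K,T} and {P,W}.
Split {F,G,K,T} by δ(·,b) → {G,K} and {F,T}.
No further refinement is possible. Final partition (4 blocks): {M,R} | {G,K} | {P,W} | {F,T}.
G and K lie in the same block of the stable partition, so they are equivalent — no string distinguishes them.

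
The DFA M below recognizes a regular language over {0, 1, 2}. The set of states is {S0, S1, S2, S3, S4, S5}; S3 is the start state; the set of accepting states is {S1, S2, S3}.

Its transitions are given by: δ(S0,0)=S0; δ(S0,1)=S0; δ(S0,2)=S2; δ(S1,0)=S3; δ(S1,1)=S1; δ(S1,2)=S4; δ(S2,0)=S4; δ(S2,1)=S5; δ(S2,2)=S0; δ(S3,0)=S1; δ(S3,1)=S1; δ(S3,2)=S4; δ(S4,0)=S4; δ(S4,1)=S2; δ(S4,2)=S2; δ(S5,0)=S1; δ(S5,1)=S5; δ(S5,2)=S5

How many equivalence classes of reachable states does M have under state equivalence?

5

P0 = {S1,S2,S3} | {S0,S4,S5}.
Split {S1,S2,S3} by δ(·,0) → {S1,S3} and {S2}.
Split {S0,S4,S5} by δ(·,0) → {S0,S4} and {S5}.
Split {S0,S4} by δ(·,1) → {S0} and {S4}.
The partition is now stable with 5 blocks: {S1,S3} | {S0} | {S2} | {S5} | {S4}.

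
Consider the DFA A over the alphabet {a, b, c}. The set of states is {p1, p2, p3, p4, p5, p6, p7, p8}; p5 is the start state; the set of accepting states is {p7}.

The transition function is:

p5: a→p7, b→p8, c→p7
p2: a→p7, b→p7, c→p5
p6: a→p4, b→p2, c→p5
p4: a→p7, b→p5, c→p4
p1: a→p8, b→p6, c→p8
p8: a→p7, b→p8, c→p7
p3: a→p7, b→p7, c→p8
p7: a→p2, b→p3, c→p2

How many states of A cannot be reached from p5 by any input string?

Starting at p5 and following transitions, the reachable set is {p2, p3, p5, p7, p8}. That leaves p1, p4, p6 unreachable — 3 in total.

3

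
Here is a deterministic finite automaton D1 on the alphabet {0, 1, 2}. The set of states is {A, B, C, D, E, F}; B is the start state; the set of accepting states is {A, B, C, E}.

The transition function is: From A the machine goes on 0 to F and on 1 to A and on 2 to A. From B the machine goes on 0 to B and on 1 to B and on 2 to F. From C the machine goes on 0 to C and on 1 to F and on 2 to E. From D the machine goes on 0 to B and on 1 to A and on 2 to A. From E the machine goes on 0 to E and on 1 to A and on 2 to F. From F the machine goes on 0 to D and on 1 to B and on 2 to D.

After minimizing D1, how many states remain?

4

First remove the unreachable states {C,E}; 4 states remain.
P0 = {A,B} | {D,F}.
Refine {A,B} on symbol 0: members go to different blocks, giving {A} and {B}.
On input 0, block {D,F} splits into {D} and {F}.
Stable partition: {A} | {D} | {B} | {F} — 4 equivalence classes.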